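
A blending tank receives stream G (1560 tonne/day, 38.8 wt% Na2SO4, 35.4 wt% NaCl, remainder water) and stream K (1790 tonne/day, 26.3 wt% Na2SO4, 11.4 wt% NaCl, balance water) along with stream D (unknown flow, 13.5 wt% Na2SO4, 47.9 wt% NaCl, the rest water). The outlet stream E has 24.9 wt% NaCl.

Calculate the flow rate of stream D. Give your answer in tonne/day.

338.5 tonne/day

Let D be the unknown flow. Total out = 3350 + D.
NaCl balance: 756.3 + 0.479·D = 0.249·(3350 + D)
(0.479 − 0.249)·D = 0.249×3350 − 756.3 = 77.85
D = 77.85 / 0.230 = 338.48 tonne/day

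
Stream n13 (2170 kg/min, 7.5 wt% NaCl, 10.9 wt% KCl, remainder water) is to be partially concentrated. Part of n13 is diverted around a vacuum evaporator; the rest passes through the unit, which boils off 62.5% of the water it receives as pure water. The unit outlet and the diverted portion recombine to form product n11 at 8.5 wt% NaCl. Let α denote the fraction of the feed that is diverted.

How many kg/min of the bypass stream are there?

All 2170×0.075 = 162.75 kg/min of NaCl reaches n11, so n11 = 162.75/0.085 = 1914.7 kg/min and vapour = 255.29 kg/min.
The evaporator receives (1−α)·2170 of feed at 0.816 water and removes 0.625 of that water:
0.625×0.816×(1−α)×2170 = 255.29
(1−α) = 255.29/1106.7 = 0.2307;  α = 0.7693.
Bypass flow = 0.7693×2170 = 1669.4 kg/min.

1669 kg/min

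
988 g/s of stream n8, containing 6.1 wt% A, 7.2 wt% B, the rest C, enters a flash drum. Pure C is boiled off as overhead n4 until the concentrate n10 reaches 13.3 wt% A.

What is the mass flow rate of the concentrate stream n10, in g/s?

A is conserved: 988×0.061 = 60.268 g/s all reports to the concentrate.
Concentrate = 60.268/(target fraction) = 453.14 g/s.

453.1 g/s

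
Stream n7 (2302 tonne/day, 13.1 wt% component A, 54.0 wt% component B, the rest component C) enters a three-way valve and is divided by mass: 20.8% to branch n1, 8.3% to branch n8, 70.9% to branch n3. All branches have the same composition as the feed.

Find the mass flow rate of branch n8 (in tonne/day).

191.1 tonne/day

Branch n8 flow = 0.083×2302 = 191.07 tonne/day.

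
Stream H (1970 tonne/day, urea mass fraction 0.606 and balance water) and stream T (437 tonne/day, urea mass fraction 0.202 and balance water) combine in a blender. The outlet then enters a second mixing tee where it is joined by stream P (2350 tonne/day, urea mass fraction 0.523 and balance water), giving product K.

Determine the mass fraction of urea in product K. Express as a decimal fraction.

Overall, product flow = 4757 tonne/day.
urea in = 1970×0.606 + 437×0.202 + 2350×0.523 = 2511.1 tonne/day.
urea fraction in K = 0.528.

0.528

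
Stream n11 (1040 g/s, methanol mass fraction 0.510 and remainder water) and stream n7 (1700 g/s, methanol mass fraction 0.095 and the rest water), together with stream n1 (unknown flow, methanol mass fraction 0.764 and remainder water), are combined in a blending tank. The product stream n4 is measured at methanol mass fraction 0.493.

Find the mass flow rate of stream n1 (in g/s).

Let n1 be the unknown flow. Total out = 2740 + n1.
methanol balance: 691.9 + 0.764·n1 = 0.493·(2740 + n1)
(0.764 − 0.493)·n1 = 0.493×2740 − 691.9 = 658.92
n1 = 658.92 / 0.271 = 2431.4 g/s

2431 g/s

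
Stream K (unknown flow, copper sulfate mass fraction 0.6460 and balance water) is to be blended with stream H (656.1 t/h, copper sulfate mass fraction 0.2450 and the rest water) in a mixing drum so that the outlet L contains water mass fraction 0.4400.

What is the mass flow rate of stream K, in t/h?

2403 t/h

Let K be the unknown flow. Total out = 656.1 + K.
water balance: 495.36 + 0.354·K = 0.440·(656.1 + K)
(0.354 − 0.440)·K = 0.440×656.1 − 495.36 = -206.67
K = -206.67 / -0.086 = 2403.2 t/h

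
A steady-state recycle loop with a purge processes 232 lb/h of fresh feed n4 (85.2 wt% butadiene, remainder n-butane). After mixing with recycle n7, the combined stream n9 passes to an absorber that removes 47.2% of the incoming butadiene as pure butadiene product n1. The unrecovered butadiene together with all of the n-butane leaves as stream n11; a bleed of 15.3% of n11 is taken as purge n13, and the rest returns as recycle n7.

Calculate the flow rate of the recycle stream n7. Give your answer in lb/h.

n-butane enters only via n4 and leaves only via the purge: 232×0.148 = 0.153×(n-butane in n11), and the absorber passes all n-butane, so n-butane in n9 = n-butane in n11 = 224.42 lb/h.
butadiene in n9: m_A = 232×0.852 + (1−0.153)·(1−0.472)·m_A, so m_A = 197.66/0.5528 = 357.58 lb/h.
n11 = (1−0.472)×357.58 + 224.42 = 413.22 lb/h.
Recycle n7 = (1−0.153)×413.22 = 350 lb/h.

350 lb/h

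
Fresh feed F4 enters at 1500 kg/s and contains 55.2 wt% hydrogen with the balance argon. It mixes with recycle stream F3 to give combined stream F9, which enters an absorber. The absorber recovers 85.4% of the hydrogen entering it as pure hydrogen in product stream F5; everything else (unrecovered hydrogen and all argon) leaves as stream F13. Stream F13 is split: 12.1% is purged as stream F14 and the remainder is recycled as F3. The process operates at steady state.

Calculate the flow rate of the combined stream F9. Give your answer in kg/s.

argon enters only via F4 and leaves only via the purge: 1500×0.448 = 0.121×(argon in F13), and the absorber passes all argon, so argon in F9 = argon in F13 = 5553.7 kg/s.
hydrogen in F9: m_A = 1500×0.552 + (1−0.121)·(1−0.854)·m_A, so m_A = 828/0.8717 = 949.91 kg/s.
F9 = 949.91 + 5553.7 = 6503.6 kg/s.

6504 kg/s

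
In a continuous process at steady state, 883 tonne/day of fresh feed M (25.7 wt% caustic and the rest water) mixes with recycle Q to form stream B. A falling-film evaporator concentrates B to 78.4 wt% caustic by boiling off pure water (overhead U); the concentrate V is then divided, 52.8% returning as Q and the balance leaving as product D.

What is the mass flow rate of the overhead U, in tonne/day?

593.5 tonne/day

Overall caustic balance (none leaves overhead): caustic in fresh feed = caustic in product, i.e. 883×0.257 = (1−0.528)·V·0.784.
V = 226.93/(0.784×0.472) = 613.25 tonne/day.
Recycle Q = 0.528×613.25 = 323.79 tonne/day.
Combined feed B = 883 + 323.79 = 1206.8 tonne/day.
Overhead U = B − V = 1206.8 − 613.25 = 593.55 tonne/day.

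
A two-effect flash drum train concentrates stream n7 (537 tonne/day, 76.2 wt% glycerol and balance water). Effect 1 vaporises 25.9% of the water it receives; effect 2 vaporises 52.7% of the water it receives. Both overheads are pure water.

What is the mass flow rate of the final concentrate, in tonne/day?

454 tonne/day

water in feed = 537×0.238 = 127.81 tonne/day.
After stage 1: water left = (1−0.259)×127.81 = 94.704; stream total = 503.9 tonne/day.
After stage 2: water left = (1−0.527)×94.704 = 44.795; final concentrate = 453.99 tonne/day.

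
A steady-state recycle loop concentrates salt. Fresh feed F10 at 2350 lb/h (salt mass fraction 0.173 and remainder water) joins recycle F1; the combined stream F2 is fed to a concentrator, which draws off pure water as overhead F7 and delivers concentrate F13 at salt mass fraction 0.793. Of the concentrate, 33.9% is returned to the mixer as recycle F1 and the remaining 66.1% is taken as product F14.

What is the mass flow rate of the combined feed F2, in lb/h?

Overall salt balance (none leaves overhead): salt in fresh feed = salt in product, i.e. 2350×0.173 = (1−0.339)·F13·0.793.
F13 = 406.55/(0.793×0.661) = 775.6 lb/h.
Recycle F1 = 0.339×775.6 = 262.93 lb/h.
Combined feed F2 = 2350 + 262.93 = 2612.9 lb/h.

2613 lb/h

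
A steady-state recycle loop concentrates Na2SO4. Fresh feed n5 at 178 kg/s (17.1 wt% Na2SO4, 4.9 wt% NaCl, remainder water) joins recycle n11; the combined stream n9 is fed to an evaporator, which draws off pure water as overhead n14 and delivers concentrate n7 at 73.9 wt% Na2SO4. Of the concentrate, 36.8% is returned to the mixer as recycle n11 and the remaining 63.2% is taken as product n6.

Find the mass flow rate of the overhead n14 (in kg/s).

Overall Na2SO4 balance (none leaves overhead): Na2SO4 in fresh feed = Na2SO4 in product, i.e. 178×0.171 = (1−0.368)·n7·0.739.
n7 = 30.438/(0.739×0.632) = 65.171 kg/s.
Recycle n11 = 0.368×65.171 = 23.983 kg/s.
Combined feed n9 = 178 + 23.983 = 201.98 kg/s.
Overhead n14 = n9 − n7 = 201.98 − 65.171 = 136.81 kg/s.

136.8 kg/s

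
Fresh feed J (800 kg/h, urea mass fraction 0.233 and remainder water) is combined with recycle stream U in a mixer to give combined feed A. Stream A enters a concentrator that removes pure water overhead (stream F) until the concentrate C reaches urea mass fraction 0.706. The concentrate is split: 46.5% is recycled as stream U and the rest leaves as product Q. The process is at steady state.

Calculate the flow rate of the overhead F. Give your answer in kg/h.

536 kg/h

Overall urea balance (none leaves overhead): urea in fresh feed = urea in product, i.e. 800×0.233 = (1−0.465)·C·0.706.
C = 186.4/(0.706×0.535) = 493.5 kg/h.
Recycle U = 0.465×493.5 = 229.48 kg/h.
Combined feed A = 800 + 229.48 = 1029.5 kg/h.
Overhead F = A − C = 1029.5 − 493.5 = 535.98 kg/h.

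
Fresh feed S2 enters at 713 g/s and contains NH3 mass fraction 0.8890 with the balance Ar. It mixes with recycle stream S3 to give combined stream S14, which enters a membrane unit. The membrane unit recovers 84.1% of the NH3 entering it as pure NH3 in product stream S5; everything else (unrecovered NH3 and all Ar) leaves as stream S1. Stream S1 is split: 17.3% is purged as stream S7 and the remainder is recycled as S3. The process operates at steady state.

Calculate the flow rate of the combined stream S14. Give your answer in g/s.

1187 g/s

Ar enters only via S2 and leaves only via the purge: 713×0.111 = 0.173×(Ar in S1), and the membrane unit passes all Ar, so Ar in S14 = Ar in S1 = 457.47 g/s.
NH3 in S14: m_A = 713×0.889 + (1−0.173)·(1−0.841)·m_A, so m_A = 633.86/0.8685 = 729.82 g/s.
S14 = 729.82 + 457.47 = 1187.3 g/s.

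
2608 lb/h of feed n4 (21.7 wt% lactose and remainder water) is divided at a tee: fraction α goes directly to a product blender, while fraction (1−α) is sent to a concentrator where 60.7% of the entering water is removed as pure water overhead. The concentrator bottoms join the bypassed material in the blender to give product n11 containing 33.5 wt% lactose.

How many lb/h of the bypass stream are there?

All 2608×0.217 = 565.94 lb/h of lactose reaches n11, so n11 = 565.94/0.335 = 1689.4 lb/h and vapour = 918.64 lb/h.
The evaporator receives (1−α)·2608 of feed at 0.783 water and removes 0.607 of that water:
0.607×0.783×(1−α)×2608 = 918.64
(1−α) = 918.64/1239.5 = 0.7411;  α = 0.2589.
Bypass flow = 0.2589×2608 = 675.17 lb/h.

675.2 lb/h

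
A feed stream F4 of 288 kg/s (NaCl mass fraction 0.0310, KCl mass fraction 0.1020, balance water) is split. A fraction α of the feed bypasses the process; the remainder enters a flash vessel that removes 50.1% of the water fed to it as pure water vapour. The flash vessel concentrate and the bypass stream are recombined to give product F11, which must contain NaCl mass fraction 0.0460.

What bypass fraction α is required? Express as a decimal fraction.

0.249

All 288×0.031 = 8.928 kg/s of NaCl reaches F11, so F11 = 8.928/0.046 = 194.09 kg/s and vapour = 93.913 kg/s.
The evaporator receives (1−α)·288 of feed at 0.867 water and removes 0.501 of that water:
0.501×0.867×(1−α)×288 = 93.913
(1−α) = 93.913/125.1 = 0.7507;  α = 0.2493.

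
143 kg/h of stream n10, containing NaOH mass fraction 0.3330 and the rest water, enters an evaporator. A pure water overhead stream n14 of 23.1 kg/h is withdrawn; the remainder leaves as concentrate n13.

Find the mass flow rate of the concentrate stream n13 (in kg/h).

119.9 kg/h

Concentrate = 143 − 23.1 = 119.9 kg/h.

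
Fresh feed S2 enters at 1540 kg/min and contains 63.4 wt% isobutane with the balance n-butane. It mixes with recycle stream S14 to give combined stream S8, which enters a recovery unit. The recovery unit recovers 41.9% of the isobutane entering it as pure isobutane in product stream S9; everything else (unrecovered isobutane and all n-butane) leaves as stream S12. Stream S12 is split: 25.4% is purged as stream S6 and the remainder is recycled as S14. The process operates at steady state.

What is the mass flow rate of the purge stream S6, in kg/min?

817.9 kg/min

n-butane enters only via S2 and leaves only via the purge: 1540×0.366 = 0.254×(n-butane in S12), and the recovery unit passes all n-butane, so n-butane in S8 = n-butane in S12 = 2219.1 kg/min.
isobutane in S8: m_A = 1540×0.634 + (1−0.254)·(1−0.419)·m_A, so m_A = 976.36/0.5666 = 1723.3 kg/min.
S12 = (1−0.419)×1723.3 + 2219.1 = 3220.3 kg/min.
Purge S6 = 0.254×3220.3 = 817.95 kg/min.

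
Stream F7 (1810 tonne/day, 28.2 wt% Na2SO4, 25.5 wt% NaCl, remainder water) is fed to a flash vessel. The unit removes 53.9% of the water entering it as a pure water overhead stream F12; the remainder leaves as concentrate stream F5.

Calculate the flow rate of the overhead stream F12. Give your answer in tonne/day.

water entering = 1810×0.463 = 838.03 tonne/day; overhead removed = 0.539×838.03 = 451.7 tonne/day.

451.7 tonne/day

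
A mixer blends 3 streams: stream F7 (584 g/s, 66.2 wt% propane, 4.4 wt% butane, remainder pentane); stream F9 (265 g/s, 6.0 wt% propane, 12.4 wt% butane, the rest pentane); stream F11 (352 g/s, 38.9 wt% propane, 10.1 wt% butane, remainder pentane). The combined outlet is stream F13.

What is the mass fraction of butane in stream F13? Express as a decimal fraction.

0.078

Total flow out = 584 + 265 + 352 = 1201 g/s.
butane in = 584×0.044 + 265×0.124 + 352×0.101 = 94.108 g/s.
butane mass fraction in F13 = 94.108/1201 = 0.078.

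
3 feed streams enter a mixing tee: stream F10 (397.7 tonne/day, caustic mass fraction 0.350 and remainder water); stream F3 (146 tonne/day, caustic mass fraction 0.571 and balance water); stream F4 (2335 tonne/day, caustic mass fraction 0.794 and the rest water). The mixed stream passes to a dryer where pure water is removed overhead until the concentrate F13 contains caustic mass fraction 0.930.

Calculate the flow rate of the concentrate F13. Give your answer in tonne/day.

caustic entering = 397.7×0.350 + 146×0.571 + 2335×0.794 = 2076.6 tonne/day.
All caustic reports to F13, so F13 = 2076.6/0.930 = 2232.9 tonne/day.

2233 tonne/day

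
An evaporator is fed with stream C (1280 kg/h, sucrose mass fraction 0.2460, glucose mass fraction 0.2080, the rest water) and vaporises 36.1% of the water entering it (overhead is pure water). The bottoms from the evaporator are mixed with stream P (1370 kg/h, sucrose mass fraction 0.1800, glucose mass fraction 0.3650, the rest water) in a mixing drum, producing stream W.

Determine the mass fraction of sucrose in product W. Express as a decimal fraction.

0.2342

Vapour removed = 0.361×0.546×1280 = 252.3 kg/h; concentrate = 1027.7 kg/h.
sucrose reaching the mixer = 314.88 (from concentrate) + 1370×0.180 = 561.48 kg/h.
Product flow = 1027.7 + 1370 = 2397.7 kg/h; sucrose fraction = 0.2342.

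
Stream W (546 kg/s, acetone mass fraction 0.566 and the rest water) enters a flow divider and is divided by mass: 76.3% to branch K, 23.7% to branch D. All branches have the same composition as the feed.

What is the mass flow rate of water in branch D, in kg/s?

56.16 kg/s

Branch D total = 0.237×546 = 129.4 kg/s.
water in D = 0.434×129.4 = 56.16 kg/s.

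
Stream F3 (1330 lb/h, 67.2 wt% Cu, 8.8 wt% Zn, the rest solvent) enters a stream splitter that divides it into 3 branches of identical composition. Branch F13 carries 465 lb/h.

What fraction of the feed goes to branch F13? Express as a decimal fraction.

Fraction to F13 = 465/1330 = 0.3496.

0.350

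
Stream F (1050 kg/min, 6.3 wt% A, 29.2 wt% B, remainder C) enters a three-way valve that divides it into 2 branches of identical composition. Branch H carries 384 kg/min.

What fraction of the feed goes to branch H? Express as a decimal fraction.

Fraction to H = 384/1050 = 0.3657.

0.366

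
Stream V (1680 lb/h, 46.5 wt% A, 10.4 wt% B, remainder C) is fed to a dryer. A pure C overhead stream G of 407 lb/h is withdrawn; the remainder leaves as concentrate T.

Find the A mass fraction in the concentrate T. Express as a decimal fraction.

0.614

A is not removed: 1680×0.465 = 781.2 lb/h of A enters T.
Concentrate = 1680 − 407 = 1273 lb/h.
Mass fraction = 781.2/1273 = 0.614.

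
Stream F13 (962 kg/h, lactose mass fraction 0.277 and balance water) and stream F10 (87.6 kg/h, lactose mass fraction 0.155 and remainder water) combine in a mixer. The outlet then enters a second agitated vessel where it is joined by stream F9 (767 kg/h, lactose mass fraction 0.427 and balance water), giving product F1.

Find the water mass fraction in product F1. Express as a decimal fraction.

Overall, product flow = 1816.6 kg/h.
water in = 962×0.723 + 87.6×0.845 + 767×0.573 = 1209 kg/h.
water fraction in F1 = 0.666.

0.666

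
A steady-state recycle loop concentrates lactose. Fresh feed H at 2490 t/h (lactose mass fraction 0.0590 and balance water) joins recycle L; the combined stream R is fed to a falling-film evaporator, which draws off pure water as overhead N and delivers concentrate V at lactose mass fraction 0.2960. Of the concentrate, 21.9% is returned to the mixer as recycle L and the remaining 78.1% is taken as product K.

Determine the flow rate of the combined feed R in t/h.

2629 t/h

Overall lactose balance (none leaves overhead): lactose in fresh feed = lactose in product, i.e. 2490×0.059 = (1−0.219)·V·0.296.
V = 146.91/(0.296×0.781) = 635.49 t/h.
Recycle L = 0.219×635.49 = 139.17 t/h.
Combined feed R = 2490 + 139.17 = 2629.2 t/h.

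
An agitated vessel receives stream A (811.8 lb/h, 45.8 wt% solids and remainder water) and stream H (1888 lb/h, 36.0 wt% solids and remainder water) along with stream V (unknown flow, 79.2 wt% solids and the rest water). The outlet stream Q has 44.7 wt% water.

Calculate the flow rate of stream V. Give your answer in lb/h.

Let V be the unknown flow. Total out = 2699.8 + V.
water balance: 1648.3 + 0.208·V = 0.447·(2699.8 + V)
(0.208 − 0.447)·V = 0.447×2699.8 − 1648.3 = -441.5
V = -441.5 / -0.239 = 1847.3 lb/h

1847 lb/h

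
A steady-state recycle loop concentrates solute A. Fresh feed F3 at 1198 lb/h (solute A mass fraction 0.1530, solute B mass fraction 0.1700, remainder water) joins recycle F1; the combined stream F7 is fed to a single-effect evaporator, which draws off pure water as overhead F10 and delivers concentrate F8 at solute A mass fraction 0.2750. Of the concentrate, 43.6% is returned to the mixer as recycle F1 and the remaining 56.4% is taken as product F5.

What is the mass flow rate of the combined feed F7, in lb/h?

Overall solute A balance (none leaves overhead): solute A in fresh feed = solute A in product, i.e. 1198×0.153 = (1−0.436)·F8·0.275.
F8 = 183.29/(0.275×0.564) = 1181.8 lb/h.
Recycle F1 = 0.436×1181.8 = 515.26 lb/h.
Combined feed F7 = 1198 + 515.26 = 1713.3 lb/h.

1713 lb/h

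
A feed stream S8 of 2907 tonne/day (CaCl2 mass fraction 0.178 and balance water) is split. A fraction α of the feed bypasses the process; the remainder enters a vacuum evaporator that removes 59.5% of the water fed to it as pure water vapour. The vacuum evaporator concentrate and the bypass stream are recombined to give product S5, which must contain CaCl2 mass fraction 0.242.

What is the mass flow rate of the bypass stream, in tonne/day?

All 2907×0.178 = 517.45 tonne/day of CaCl2 reaches S5, so S5 = 517.45/0.242 = 2138.2 tonne/day and vapour = 768.79 tonne/day.
The evaporator receives (1−α)·2907 of feed at 0.822 water and removes 0.595 of that water:
0.595×0.822×(1−α)×2907 = 768.79
(1−α) = 768.79/1421.8 = 0.5407;  α = 0.4593.
Bypass flow = 0.4593×2907 = 1335.1 tonne/day.

1335 tonne/day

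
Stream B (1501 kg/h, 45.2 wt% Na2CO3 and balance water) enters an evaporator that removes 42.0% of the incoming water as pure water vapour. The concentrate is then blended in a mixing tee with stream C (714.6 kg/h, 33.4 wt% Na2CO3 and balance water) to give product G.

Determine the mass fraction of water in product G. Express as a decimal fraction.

0.510

Vapour removed = 0.420×0.548×1501 = 345.47 kg/h; concentrate = 1155.5 kg/h.
water reaching the mixer = 477.08 (from concentrate) + 714.6×0.666 = 953 kg/h.
Product flow = 1155.5 + 714.6 = 1870.1 kg/h; water fraction = 0.510.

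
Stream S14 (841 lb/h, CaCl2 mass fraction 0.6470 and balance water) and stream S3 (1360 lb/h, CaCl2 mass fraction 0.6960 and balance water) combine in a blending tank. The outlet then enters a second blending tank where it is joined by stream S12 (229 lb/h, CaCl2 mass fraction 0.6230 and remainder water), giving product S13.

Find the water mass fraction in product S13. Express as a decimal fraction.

0.3278

Overall, product flow = 2430 lb/h.
water in = 841×0.353 + 1360×0.304 + 229×0.377 = 796.65 lb/h.
water fraction in S13 = 0.3278.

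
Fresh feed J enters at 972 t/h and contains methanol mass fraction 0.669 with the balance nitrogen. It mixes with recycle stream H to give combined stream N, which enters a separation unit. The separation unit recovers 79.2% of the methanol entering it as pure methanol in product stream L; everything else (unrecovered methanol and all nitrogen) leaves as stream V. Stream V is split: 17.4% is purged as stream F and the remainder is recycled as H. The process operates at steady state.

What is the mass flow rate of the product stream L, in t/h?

621.9 t/h

methanol in N: m_A = 972×0.669 + (1−0.174)·(1−0.792)·m_A, so m_A = 650.27/0.8282 = 785.17 t/h.
Product L = 0.792×785.17 = 621.85 t/h.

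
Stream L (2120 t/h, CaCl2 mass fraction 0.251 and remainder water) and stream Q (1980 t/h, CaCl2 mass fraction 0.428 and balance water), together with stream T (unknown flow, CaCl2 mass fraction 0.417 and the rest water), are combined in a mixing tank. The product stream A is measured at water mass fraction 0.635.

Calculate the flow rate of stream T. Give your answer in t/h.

Let T be the unknown flow. Total out = 4100 + T.
water balance: 2720.4 + 0.583·T = 0.635·(4100 + T)
(0.583 − 0.635)·T = 0.635×4100 − 2720.4 = -116.94
T = -116.94 / -0.052 = 2248.8 t/h

2249 t/h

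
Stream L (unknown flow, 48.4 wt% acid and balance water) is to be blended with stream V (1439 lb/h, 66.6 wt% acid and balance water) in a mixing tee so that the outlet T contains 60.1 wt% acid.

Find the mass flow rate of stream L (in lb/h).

799.4 lb/h

Let L be the unknown flow. Total out = 1439 + L.
acid balance: 958.37 + 0.484·L = 0.601·(1439 + L)
(0.484 − 0.601)·L = 0.601×1439 − 958.37 = -93.535
L = -93.535 / -0.117 = 799.44 lb/h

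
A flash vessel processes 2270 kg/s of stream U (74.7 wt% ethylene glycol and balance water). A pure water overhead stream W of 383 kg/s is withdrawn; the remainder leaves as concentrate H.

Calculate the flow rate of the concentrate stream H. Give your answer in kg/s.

Concentrate = 2270 − 383 = 1887 kg/s.

1887 kg/s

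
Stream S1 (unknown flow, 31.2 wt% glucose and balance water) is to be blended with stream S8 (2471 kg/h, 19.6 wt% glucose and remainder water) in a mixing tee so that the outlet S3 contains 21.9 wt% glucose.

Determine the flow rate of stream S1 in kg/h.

Let S1 be the unknown flow. Total out = 2471 + S1.
glucose balance: 484.32 + 0.312·S1 = 0.219·(2471 + S1)
(0.312 − 0.219)·S1 = 0.219×2471 − 484.32 = 56.833
S1 = 56.833 / 0.093 = 611.11 kg/h

611.1 kg/h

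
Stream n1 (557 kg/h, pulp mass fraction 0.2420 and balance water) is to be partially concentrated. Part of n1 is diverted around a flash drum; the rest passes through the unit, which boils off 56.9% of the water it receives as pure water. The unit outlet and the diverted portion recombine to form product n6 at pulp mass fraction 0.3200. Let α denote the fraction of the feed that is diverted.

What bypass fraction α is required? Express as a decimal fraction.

All 557×0.242 = 134.79 kg/h of pulp reaches n6, so n6 = 134.79/0.320 = 421.23 kg/h and vapour = 135.77 kg/h.
The evaporator receives (1−α)·557 of feed at 0.758 water and removes 0.569 of that water:
0.569×0.758×(1−α)×557 = 135.77
(1−α) = 135.77/240.24 = 0.5651;  α = 0.4349.

0.435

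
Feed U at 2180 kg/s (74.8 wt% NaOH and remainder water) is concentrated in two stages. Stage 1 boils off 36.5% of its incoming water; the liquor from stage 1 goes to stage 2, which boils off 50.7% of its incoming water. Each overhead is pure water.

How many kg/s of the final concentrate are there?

1803 kg/s

water in feed = 2180×0.252 = 549.36 kg/s.
After stage 1: water left = (1−0.365)×549.36 = 348.84; stream total = 1979.5 kg/s.
After stage 2: water left = (1−0.507)×348.84 = 171.98; final concentrate = 1802.6 kg/s.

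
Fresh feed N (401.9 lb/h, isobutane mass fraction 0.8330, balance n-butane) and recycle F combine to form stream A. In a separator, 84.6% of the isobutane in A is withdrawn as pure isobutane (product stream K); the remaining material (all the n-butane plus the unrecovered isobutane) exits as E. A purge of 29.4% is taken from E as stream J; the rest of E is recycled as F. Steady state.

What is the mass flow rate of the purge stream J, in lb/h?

n-butane enters only via N and leaves only via the purge: 401.9×0.167 = 0.294×(n-butane in E), and the separator passes all n-butane, so n-butane in A = n-butane in E = 228.29 lb/h.
isobutane in A: m_A = 401.9×0.833 + (1−0.294)·(1−0.846)·m_A, so m_A = 334.78/0.8913 = 375.62 lb/h.
E = (1−0.846)×375.62 + 228.29 = 286.14 lb/h.
Purge J = 0.294×286.14 = 84.124 lb/h.

84.12 lb/h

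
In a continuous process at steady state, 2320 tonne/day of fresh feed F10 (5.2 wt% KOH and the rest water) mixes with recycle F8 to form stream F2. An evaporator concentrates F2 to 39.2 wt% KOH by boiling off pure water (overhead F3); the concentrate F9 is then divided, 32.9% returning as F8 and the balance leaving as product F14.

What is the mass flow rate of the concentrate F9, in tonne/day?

Overall KOH balance (none leaves overhead): KOH in fresh feed = KOH in product, i.e. 2320×0.052 = (1−0.329)·F9·0.392.
F9 = 120.64/(0.392×0.671) = 458.65 tonne/day.

458.7 tonne/day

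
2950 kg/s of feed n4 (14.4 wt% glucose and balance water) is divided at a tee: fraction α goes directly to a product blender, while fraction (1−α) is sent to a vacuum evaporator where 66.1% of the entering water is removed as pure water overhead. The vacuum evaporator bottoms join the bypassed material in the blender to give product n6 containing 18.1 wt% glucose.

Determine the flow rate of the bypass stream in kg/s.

1884 kg/s

All 2950×0.144 = 424.8 kg/s of glucose reaches n6, so n6 = 424.8/0.181 = 2347 kg/s and vapour = 603.04 kg/s.
The evaporator receives (1−α)·2950 of feed at 0.856 water and removes 0.661 of that water:
0.661×0.856×(1−α)×2950 = 603.04
(1−α) = 603.04/1669.2 = 0.3613;  α = 0.6387.
Bypass flow = 0.6387×2950 = 1884.2 kg/s.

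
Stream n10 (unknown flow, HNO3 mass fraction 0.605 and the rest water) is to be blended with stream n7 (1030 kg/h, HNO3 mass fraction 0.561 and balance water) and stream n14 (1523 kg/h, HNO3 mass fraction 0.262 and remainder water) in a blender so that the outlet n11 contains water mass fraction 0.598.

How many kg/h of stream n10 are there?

Let n10 be the unknown flow. Total out = 2553 + n10.
water balance: 1576.1 + 0.395·n10 = 0.598·(2553 + n10)
(0.395 − 0.598)·n10 = 0.598×2553 − 1576.1 = -49.45
n10 = -49.45 / -0.203 = 243.6 kg/h

243.6 kg/h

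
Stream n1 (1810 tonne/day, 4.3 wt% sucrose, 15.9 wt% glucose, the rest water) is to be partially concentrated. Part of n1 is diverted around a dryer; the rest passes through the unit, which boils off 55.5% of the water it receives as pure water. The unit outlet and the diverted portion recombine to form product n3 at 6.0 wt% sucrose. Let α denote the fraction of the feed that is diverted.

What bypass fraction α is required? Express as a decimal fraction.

All 1810×0.043 = 77.83 tonne/day of sucrose reaches n3, so n3 = 77.83/0.060 = 1297.2 tonne/day and vapour = 512.83 tonne/day.
The evaporator receives (1−α)·1810 of feed at 0.798 water and removes 0.555 of that water:
0.555×0.798×(1−α)×1810 = 512.83
(1−α) = 512.83/801.63 = 0.6397;  α = 0.3603.

0.360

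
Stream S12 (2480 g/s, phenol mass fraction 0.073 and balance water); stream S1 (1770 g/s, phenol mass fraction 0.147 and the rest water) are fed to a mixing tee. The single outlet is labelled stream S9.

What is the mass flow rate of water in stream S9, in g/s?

3809 g/s

water out = water in = 2480×0.927 + 1770×0.853 = 3808.8 g/s.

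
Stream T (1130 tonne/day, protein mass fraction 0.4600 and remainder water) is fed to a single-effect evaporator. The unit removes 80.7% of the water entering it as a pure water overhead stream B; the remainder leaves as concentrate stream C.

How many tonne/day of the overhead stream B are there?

492.4 tonne/day

water entering = 1130×0.540 = 610.2 tonne/day; overhead removed = 0.807×610.2 = 492.43 tonne/day.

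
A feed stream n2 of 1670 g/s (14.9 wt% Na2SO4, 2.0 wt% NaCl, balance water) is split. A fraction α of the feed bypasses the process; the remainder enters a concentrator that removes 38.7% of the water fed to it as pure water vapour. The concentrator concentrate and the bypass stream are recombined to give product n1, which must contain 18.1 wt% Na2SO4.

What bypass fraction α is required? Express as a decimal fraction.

All 1670×0.149 = 248.83 g/s of Na2SO4 reaches n1, so n1 = 248.83/0.181 = 1374.8 g/s and vapour = 295.25 g/s.
The evaporator receives (1−α)·1670 of feed at 0.831 water and removes 0.387 of that water:
0.387×0.831×(1−α)×1670 = 295.25
(1−α) = 295.25/537.07 = 0.5497;  α = 0.4503.

0.450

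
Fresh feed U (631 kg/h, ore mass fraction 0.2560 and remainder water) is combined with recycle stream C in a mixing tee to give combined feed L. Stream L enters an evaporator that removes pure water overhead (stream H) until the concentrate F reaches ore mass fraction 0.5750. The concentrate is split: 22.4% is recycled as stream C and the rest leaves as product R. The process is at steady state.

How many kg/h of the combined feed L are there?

712.1 kg/h

Overall ore balance (none leaves overhead): ore in fresh feed = ore in product, i.e. 631×0.256 = (1−0.224)·F·0.575.
F = 161.54/(0.575×0.776) = 362.03 kg/h.
Recycle C = 0.224×362.03 = 81.094 kg/h.
Combined feed L = 631 + 81.094 = 712.09 kg/h.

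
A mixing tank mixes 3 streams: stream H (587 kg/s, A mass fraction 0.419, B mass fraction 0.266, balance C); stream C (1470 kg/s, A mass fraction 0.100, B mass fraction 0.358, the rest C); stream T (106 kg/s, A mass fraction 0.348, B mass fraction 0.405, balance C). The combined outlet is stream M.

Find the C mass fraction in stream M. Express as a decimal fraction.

Total flow out = 587 + 1470 + 106 = 2163 kg/s.
C in = 587×0.315 + 1470×0.542 + 106×0.247 = 1007.8 kg/s.
C mass fraction in M = 1007.8/2163 = 0.466.

0.466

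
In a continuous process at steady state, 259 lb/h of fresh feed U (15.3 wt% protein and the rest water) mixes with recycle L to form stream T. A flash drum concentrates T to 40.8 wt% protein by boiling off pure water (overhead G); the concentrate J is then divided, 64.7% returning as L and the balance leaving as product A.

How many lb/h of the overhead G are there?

Overall protein balance (none leaves overhead): protein in fresh feed = protein in product, i.e. 259×0.153 = (1−0.647)·J·0.408.
J = 39.627/(0.408×0.353) = 275.14 lb/h.
Recycle L = 0.647×275.14 = 178.02 lb/h.
Combined feed T = 259 + 178.02 = 437.02 lb/h.
Overhead G = T − J = 437.02 − 275.14 = 161.87 lb/h.

161.9 lb/h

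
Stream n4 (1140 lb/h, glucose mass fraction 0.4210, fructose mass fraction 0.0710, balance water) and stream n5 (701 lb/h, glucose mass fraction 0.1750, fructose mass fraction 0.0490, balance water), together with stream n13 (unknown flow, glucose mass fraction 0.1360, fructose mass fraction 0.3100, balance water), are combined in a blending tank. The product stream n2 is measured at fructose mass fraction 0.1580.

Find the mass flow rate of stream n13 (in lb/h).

Let n13 be the unknown flow. Total out = 1841 + n13.
fructose balance: 115.29 + 0.310·n13 = 0.158·(1841 + n13)
(0.310 − 0.158)·n13 = 0.158×1841 − 115.29 = 175.59
n13 = 175.59 / 0.152 = 1155.2 lb/h

1155 lb/h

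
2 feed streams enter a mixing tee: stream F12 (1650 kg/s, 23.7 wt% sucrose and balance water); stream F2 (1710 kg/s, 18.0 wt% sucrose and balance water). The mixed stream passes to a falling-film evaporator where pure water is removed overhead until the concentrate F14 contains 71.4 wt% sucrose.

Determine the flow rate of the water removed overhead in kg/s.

2381 kg/s

sucrose entering = 1650×0.237 + 1710×0.180 = 698.85 kg/s.
All sucrose reports to F14, so F14 = 698.85/0.714 = 978.78 kg/s.
Total feed = 3360 kg/s; overhead = 3360 − 978.78 = 2381.2 kg/s.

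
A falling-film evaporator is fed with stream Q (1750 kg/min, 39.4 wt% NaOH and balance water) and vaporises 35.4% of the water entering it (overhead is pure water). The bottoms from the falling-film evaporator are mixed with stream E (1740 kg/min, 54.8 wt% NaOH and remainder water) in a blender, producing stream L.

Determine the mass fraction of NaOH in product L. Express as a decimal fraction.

Vapour removed = 0.354×0.606×1750 = 375.42 kg/min; concentrate = 1374.6 kg/min.
NaOH reaching the mixer = 689.5 (from concentrate) + 1740×0.548 = 1643 kg/min.
Product flow = 1374.6 + 1740 = 3114.6 kg/min; NaOH fraction = 0.528.

0.528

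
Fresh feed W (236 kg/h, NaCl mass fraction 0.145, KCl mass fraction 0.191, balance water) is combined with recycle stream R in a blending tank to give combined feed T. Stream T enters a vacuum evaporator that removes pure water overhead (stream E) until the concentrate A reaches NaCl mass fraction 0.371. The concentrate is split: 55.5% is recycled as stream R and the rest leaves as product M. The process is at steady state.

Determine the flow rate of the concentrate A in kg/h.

207.3 kg/h

Overall NaCl balance (none leaves overhead): NaCl in fresh feed = NaCl in product, i.e. 236×0.145 = (1−0.555)·A·0.371.
A = 34.22/(0.371×0.445) = 207.27 kg/h.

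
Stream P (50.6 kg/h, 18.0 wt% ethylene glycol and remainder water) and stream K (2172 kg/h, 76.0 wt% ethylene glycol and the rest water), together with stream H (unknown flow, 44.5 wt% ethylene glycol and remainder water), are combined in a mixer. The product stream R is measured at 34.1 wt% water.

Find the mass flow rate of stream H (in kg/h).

911.8 kg/h

Let H be the unknown flow. Total out = 2222.6 + H.
water balance: 562.77 + 0.555·H = 0.341·(2222.6 + H)
(0.555 − 0.341)·H = 0.341×2222.6 − 562.77 = 195.13
H = 195.13 / 0.214 = 911.84 kg/h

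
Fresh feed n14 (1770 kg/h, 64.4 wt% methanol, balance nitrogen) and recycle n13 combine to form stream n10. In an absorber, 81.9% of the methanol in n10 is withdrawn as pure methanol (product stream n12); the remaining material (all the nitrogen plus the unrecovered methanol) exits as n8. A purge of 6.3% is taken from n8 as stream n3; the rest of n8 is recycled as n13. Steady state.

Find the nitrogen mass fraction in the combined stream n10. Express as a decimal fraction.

nitrogen enters only via n14 and leaves only via the purge: 1770×0.356 = 0.063×(nitrogen in n8), and the absorber passes all nitrogen, so nitrogen in n10 = nitrogen in n8 = 10002 kg/h.
methanol in n10: m_A = 1770×0.644 + (1−0.063)·(1−0.819)·m_A, so m_A = 1139.9/0.8304 = 1372.7 kg/h.
n10 = 1372.7 + 10002 = 11375 kg/h.
nitrogen fraction in n10 = 10002/11375 = 0.879.

0.879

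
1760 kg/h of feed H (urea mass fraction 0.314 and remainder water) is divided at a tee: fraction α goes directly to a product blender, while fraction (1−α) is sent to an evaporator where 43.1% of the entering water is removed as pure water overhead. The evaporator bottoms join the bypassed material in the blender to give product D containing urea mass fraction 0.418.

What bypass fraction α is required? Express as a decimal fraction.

0.158

All 1760×0.314 = 552.64 kg/h of urea reaches D, so D = 552.64/0.418 = 1322.1 kg/h and vapour = 437.89 kg/h.
The evaporator receives (1−α)·1760 of feed at 0.686 water and removes 0.431 of that water:
0.431×0.686×(1−α)×1760 = 437.89
(1−α) = 437.89/520.37 = 0.8415;  α = 0.1585.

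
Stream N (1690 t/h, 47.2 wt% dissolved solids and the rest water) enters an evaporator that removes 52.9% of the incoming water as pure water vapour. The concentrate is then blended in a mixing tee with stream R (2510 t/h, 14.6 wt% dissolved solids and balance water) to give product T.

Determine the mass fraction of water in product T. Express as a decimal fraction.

Vapour removed = 0.529×0.528×1690 = 472.04 t/h; concentrate = 1218 t/h.
water reaching the mixer = 420.28 (from concentrate) + 2510×0.854 = 2563.8 t/h.
Product flow = 1218 + 2510 = 3728 t/h; water fraction = 0.6877.

0.6877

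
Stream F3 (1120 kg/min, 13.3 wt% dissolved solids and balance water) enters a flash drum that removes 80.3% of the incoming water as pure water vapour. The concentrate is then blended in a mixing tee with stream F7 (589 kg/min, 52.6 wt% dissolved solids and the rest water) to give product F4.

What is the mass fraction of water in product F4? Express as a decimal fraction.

0.5063

Vapour removed = 0.803×0.867×1120 = 779.75 kg/min; concentrate = 340.25 kg/min.
water reaching the mixer = 191.29 (from concentrate) + 589×0.474 = 470.48 kg/min.
Product flow = 340.25 + 589 = 929.25 kg/min; water fraction = 0.5063.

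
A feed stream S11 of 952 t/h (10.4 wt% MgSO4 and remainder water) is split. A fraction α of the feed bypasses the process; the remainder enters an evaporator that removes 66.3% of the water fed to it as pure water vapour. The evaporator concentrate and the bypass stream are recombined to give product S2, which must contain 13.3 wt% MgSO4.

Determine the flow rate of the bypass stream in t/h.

All 952×0.104 = 99.008 t/h of MgSO4 reaches S2, so S2 = 99.008/0.133 = 744.42 t/h and vapour = 207.58 t/h.
The evaporator receives (1−α)·952 of feed at 0.896 water and removes 0.663 of that water:
0.663×0.896×(1−α)×952 = 207.58
(1−α) = 207.58/565.53 = 0.3670;  α = 0.6330.
Bypass flow = 0.6330×952 = 602.57 t/h.

602.6 t/h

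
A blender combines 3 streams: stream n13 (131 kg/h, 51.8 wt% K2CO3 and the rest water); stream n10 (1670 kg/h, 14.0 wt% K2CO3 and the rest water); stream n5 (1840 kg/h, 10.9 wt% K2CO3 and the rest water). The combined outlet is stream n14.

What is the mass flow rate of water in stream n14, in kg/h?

3139 kg/h

water out = water in = 131×0.482 + 1670×0.860 + 1840×0.891 = 3138.8 kg/h.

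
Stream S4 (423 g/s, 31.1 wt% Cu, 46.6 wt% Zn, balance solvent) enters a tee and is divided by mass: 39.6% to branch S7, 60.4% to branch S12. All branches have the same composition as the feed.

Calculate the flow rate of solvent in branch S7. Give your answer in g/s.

Branch S7 total = 0.396×423 = 167.51 g/s.
solvent in S7 = 0.223×167.51 = 37.354 g/s.

37.35 g/s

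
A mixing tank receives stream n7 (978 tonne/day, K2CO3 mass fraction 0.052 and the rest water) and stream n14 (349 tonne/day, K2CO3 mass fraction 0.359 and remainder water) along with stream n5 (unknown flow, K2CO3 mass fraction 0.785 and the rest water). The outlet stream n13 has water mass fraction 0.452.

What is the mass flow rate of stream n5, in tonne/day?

2325 tonne/day

Let n5 be the unknown flow. Total out = 1327 + n5.
water balance: 1150.9 + 0.215·n5 = 0.452·(1327 + n5)
(0.215 − 0.452)·n5 = 0.452×1327 − 1150.9 = -551.05
n5 = -551.05 / -0.237 = 2325.1 tonne/day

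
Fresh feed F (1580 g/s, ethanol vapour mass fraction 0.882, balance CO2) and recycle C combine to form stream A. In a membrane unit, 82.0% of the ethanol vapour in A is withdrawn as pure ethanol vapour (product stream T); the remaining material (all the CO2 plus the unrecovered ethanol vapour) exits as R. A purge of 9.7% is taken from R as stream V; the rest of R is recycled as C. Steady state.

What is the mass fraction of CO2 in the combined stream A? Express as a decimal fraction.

CO2 enters only via F and leaves only via the purge: 1580×0.118 = 0.097×(CO2 in R), and the membrane unit passes all CO2, so CO2 in A = CO2 in R = 1922.1 g/s.
ethanol vapour in A: m_A = 1580×0.882 + (1−0.097)·(1−0.820)·m_A, so m_A = 1393.6/0.8375 = 1664 g/s.
A = 1664 + 1922.1 = 3586.1 g/s.
CO2 fraction in A = 1922.1/3586.1 = 0.536.

0.536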